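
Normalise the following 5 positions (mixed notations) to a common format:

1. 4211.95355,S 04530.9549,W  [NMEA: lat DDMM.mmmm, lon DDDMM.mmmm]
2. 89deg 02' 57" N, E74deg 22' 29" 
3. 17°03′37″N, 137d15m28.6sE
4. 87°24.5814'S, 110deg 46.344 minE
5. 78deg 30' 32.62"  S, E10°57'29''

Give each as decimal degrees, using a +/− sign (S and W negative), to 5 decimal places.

1. -42.19923, -45.51592
2. 89.04917, 74.37472
3. 17.06028, 137.25794
4. -87.40969, 110.77240
5. -78.50906, 10.95806

Point 1:
  φ: split at 2 digits → 42° and 11.95355′; 42 + 11.95355/60 = 42.199226
  hemisphere S, so the sign is −
  λ: degrees = first 3 digits = 45, minutes = 30.9549; 45 + 30.9549/60 = 45.515915
  W ⇒ negate
Point 2:
  φ: 89° + 2/60 + 57/3600 = 89 + 0.033333 + 0.015833 = 89.049167
  N ⇒ keep positive
  Lon: 74 + 22/60 + 29/3600 = 74.374722
  E ⇒ keep positive
Point 3:
  φ: 17 + 3/60 + 37/3600 = 17.060278
  N ⇒ keep positive
  Lon: 137 + 15/60 + 28.6/3600 = 137.257944
  E ⇒ keep positive
Point 4:
  φ: 24.5814′ = 0.409690°; total 87.409690
  S ⇒ negate
  λ: 110 + 46.344/60 = 110.772400
  E → positive
Point 5:
  φ: 30′ + 32.62″ = 30.54367′; 78 + 30.54367/60 = 78.509061
  hemisphere S, so the sign is −
  Lon: 10 + 57/60 + 29/3600 = 10.958056
  E → positive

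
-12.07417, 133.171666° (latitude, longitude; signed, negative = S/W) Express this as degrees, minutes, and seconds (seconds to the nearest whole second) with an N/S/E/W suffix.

12°04′27″ S, 133°10′18″ E

Latitude is negative → S; |value| = 12.074170
Latitude: 0.074170° → 4.45020′; 0.45020 × 60 = 27.01″
Longitude: whole degrees 133; 10.29996′ → 10′ and 18.00″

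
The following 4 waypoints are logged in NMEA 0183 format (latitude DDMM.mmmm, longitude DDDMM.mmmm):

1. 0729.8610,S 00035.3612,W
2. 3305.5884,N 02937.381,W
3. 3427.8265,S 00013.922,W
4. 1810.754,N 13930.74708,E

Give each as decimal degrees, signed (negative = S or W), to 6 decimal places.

Point 1:
  Lat: split at 2 digits → 07° and 29.861′; 7 + 29.861/60 = 7.4976833
  S ⇒ negate
  λ: degrees = first 3 digits = 0, minutes = 35.3612; 0 + 35.3612/60 = 0.5893533
  W ⇒ negate
Point 2:
  Lat: split at 2 digits → 33° and 5.5884′; 33 + 5.5884/60 = 33.0931400
  N ⇒ keep positive
  Lon: split at 3 digits → 029° and 37.381′; 29 + 37.381/60 = 29.6230167
  W ⇒ negate
Point 3:
  Lat: degrees = first 2 digits = 34, minutes = 27.8265; 34 + 27.8265/60 = 34.4637750
  S ⇒ negate
  Lon: split at 3 digits → 000° and 13.922′; 0 + 13.922/60 = 0.2320333
  W ⇒ negate
Point 4:
  Lat: degrees = first 2 digits = 18, minutes = 10.754; 18 + 10.754/60 = 18.1792333
  N → positive
  Longitude: degrees = first 3 digits = 139, minutes = 30.74708; 139 + 30.74708/60 = 139.5124513
  E → positive

1. -7.497683, -0.589353
2. 33.093140, -29.623017
3. -34.463775, -0.232033
4. 18.179233, 139.512451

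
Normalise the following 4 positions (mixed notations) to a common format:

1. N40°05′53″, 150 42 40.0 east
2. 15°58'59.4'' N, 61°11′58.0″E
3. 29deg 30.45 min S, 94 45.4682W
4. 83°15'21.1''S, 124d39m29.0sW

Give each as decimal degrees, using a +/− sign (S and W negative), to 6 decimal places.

1. 40.098056, 150.711111
2. 15.983167, 61.199444
3. -29.507500, -94.757803
4. -83.255861, -124.658056

Point 1:
  Latitude: 5′ + 53″ = 5.88333′; 40 + 5.88333/60 = 40.0980556
  N → positive
  λ: 150 + 42/60 + 40/3600 = 150.7111111
  E → positive
Point 2:
  Latitude: 58′ + 59.4″ = 58.99000′; 15 + 58.99000/60 = 15.9831667
  N → positive
  λ: 61° + 11/60 + 58/3600 = 61 + 0.183333 + 0.016111 = 61.1994444
  E ⇒ keep positive
Point 3:
  Latitude: 29 + 30.45/60 = 29.5075000
  hemisphere S, so the sign is −
  λ: 94 + 45.4682/60 = 94.7578033
  W → negative
Point 4:
  Lat: 15′ + 21.1″ = 15.35167′; 83 + 15.35167/60 = 83.2558611
  S → negative
  Longitude: 124 + 39/60 + 29/3600 = 124.6580556
  W ⇒ negate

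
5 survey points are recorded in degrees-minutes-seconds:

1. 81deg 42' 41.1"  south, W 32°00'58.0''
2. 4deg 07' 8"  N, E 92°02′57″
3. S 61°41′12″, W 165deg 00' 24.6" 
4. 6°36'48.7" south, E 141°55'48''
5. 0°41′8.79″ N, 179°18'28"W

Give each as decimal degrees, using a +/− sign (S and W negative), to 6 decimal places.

Point 1:
  Latitude: 81° + 42/60 + 41.1/3600 = 81 + 0.700000 + 0.011417 = 81.7114167
  S ⇒ negate
  Longitude: 32 + 0/60 + 58/3600 = 32.0161111
  hemisphere W, so the sign is −
Point 2:
  Lat: 7′ + 8″ = 7.13333′; 4 + 7.13333/60 = 4.1188889
  N → positive
  Lon: 92 + 2/60 + 57/3600 = 92.0491667
  E → positive
Point 3:
  Latitude: 61° + 41/60 + 12/3600 = 61 + 0.683333 + 0.003333 = 61.6866667
  S ⇒ negate
  Lon: 165° + 0/60 + 24.6/3600 = 165 + 0.000000 + 0.006833 = 165.0068333
  W ⇒ negate
Point 4:
  Latitude: 6° + 36/60 + 48.7/3600 = 6 + 0.600000 + 0.013528 = 6.6135278
  hemisphere S, so the sign is −
  λ: 141° + 55/60 + 48/3600 = 141 + 0.916667 + 0.013333 = 141.9300000
  E ⇒ keep positive
Point 5:
  Lat: 41′ + 8.79″ = 41.14650′; 0 + 41.14650/60 = 0.6857750
  N ⇒ keep positive
  Longitude: 179 + 18/60 + 28/3600 = 179.3077778
  W ⇒ negate

1. -81.711417, -32.016111
2. 4.118889, 92.049167
3. -61.686667, -165.006833
4. -6.613528, 141.930000
5. 0.685775, -179.307778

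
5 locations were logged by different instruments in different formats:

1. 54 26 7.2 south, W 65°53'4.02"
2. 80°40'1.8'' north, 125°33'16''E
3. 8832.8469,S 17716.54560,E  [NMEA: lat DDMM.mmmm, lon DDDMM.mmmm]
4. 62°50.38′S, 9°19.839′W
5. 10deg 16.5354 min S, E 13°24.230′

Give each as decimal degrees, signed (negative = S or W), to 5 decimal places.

Point 1:
  φ: 54° + 26/60 + 7.2/3600 = 54 + 0.433333 + 0.002000 = 54.435333
  hemisphere S, so the sign is −
  λ: 65° + 53/60 + 4.02/3600 = 65 + 0.883333 + 0.001117 = 65.884450
  W → negative
Point 2:
  Latitude: 80 + 40/60 + 1.8/3600 = 80.667167
  N ⇒ keep positive
  λ: 125° + 33/60 + 16/3600 = 125 + 0.550000 + 0.004444 = 125.554444
  E ⇒ keep positive
Point 3:
  φ: degrees = first 2 digits = 88, minutes = 32.8469; 88 + 32.8469/60 = 88.547448
  S ⇒ negate
  Longitude: degrees = first 3 digits = 177, minutes = 16.5456; 177 + 16.5456/60 = 177.275760
  E → positive
Point 4:
  φ: 50.38′ = 0.839667°; total 62.839667
  S → negative
  Lon: 9 + 19.839/60 = 9.330650
  W → negative
Point 5:
  Latitude: 10 + 16.5354/60 = 10.275590
  S ⇒ negate
  λ: 24.23′ = 0.403833°; total 13.403833
  E ⇒ keep positive

1. -54.43533, -65.88445
2. 80.66717, 125.55444
3. -88.54745, 177.27576
4. -62.83967, -9.33065
5. -10.27559, 13.40383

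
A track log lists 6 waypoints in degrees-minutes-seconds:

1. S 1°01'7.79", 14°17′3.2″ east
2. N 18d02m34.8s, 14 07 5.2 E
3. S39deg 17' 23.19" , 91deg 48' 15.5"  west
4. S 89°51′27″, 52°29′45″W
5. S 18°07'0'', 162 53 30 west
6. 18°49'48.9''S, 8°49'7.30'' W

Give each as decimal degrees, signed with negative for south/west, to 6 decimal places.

Point 1:
  Lat: 1° + 1/60 + 7.79/3600 = 1 + 0.016667 + 0.002164 = 1.0188306
  S ⇒ negate
  Longitude: 14° + 17/60 + 3.2/3600 = 14 + 0.283333 + 0.000889 = 14.2842222
  E → positive
Point 2:
  φ: 2′ + 34.8″ = 2.58000′; 18 + 2.58000/60 = 18.0430000
  N ⇒ keep positive
  λ: 14 + 7/60 + 5.2/3600 = 14.1181111
  E ⇒ keep positive
Point 3:
  Latitude: 39° + 17/60 + 23.19/3600 = 39 + 0.283333 + 0.006442 = 39.2897750
  S → negative
  Lon: 91 + 48/60 + 15.5/3600 = 91.8043056
  hemisphere W, so the sign is −
Point 4:
  φ: 51′ + 27″ = 51.45000′; 89 + 51.45000/60 = 89.8575000
  hemisphere S, so the sign is −
  Longitude: 52 + 29/60 + 45/3600 = 52.4958333
  hemisphere W, so the sign is −
Point 5:
  φ: 18° + 7/60 + 0/3600 = 18 + 0.116667 + 0.000000 = 18.1166667
  S → negative
  λ: 162 + 53/60 + 30/3600 = 162.8916667
  W → negative
Point 6:
  Lat: 49′ + 48.9″ = 49.81500′; 18 + 49.81500/60 = 18.8302500
  S → negative
  λ: 8 + 49/60 + 7.3/3600 = 8.8186944
  W → negative

1. -1.018831, 14.284222
2. 18.043000, 14.118111
3. -39.289775, -91.804306
4. -89.857500, -52.495833
5. -18.116667, -162.891667
6. -18.830250, -8.818694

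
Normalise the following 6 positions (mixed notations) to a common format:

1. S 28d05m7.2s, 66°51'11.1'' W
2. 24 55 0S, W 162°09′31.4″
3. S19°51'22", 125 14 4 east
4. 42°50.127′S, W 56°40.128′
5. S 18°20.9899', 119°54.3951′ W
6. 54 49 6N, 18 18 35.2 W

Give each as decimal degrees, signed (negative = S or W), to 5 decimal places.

1. -28.08533, -66.85308
2. -24.91667, -162.15872
3. -19.85611, 125.23444
4. -42.83545, -56.66880
5. -18.34983, -119.90659
6. 54.81833, -18.30978

Point 1:
  Lat: 28° + 5/60 + 7.2/3600 = 28 + 0.083333 + 0.002000 = 28.085333
  hemisphere S, so the sign is −
  Lon: 66° + 51/60 + 11.1/3600 = 66 + 0.850000 + 0.003083 = 66.853083
  hemisphere W, so the sign is −
Point 2:
  Lat: 24° + 55/60 + 0/3600 = 24 + 0.916667 + 0.000000 = 24.916667
  S → negative
  λ: 162° + 9/60 + 31.4/3600 = 162 + 0.150000 + 0.008722 = 162.158722
  W → negative
Point 3:
  φ: 19 + 51/60 + 22/3600 = 19.856111
  S → negative
  Lon: 125 + 14/60 + 4/3600 = 125.234444
  E → positive
Point 4:
  Lat: 50.127′ = 0.835450°; total 42.835450
  hemisphere S, so the sign is −
  λ: 56 + 40.128/60 = 56.668800
  W → negative
Point 5:
  Latitude: 20.9899′ = 0.349832°; total 18.349832
  S → negative
  Lon: 54.3951′ = 0.906585°; total 119.906585
  W → negative
Point 6:
  φ: 49′ + 6″ = 49.10000′; 54 + 49.10000/60 = 54.818333
  N ⇒ keep positive
  Longitude: 18′ + 35.2″ = 18.58667′; 18 + 18.58667/60 = 18.309778
  W ⇒ negate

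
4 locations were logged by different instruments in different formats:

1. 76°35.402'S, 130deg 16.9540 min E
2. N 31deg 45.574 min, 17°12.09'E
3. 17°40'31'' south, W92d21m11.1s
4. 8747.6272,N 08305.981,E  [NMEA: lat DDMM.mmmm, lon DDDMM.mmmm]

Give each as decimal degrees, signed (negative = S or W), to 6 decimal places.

Point 1:
  Lat: 76 + 35.402/60 = 76.5900333
  hemisphere S, so the sign is −
  Longitude: 130 + 16.954/60 = 130.2825667
  E ⇒ keep positive
Point 2:
  Lat: 45.574′ = 0.759567°; total 31.7595667
  N → positive
  Longitude: 12.09′ = 0.201500°; total 17.2015000
  E → positive
Point 3:
  Lat: 17° + 40/60 + 31/3600 = 17 + 0.666667 + 0.008611 = 17.6752778
  S ⇒ negate
  Longitude: 21′ + 11.1″ = 21.18500′; 92 + 21.18500/60 = 92.3530833
  hemisphere W, so the sign is −
Point 4:
  Latitude: split at 2 digits → 87° and 47.6272′; 87 + 47.6272/60 = 87.7937867
  N ⇒ keep positive
  λ: degrees = first 3 digits = 83, minutes = 5.981; 83 + 5.981/60 = 83.0996833
  E → positive

1. -76.590033, 130.282567
2. 31.759567, 17.201500
3. -17.675278, -92.353083
4. 87.793787, 83.099683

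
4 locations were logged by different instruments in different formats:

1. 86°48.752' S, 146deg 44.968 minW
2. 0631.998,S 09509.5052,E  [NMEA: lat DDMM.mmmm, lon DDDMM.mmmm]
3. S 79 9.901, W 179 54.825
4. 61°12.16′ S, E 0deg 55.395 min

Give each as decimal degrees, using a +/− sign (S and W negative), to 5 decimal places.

1. -86.81253, -146.74947
2. -6.53330, 95.15842
3. -79.16502, -179.91375
4. -61.20267, 0.92325

Point 1:
  Latitude: 86 + 48.752/60 = 86.812533
  S → negative
  Longitude: 44.968′ = 0.749467°; total 146.749467
  W ⇒ negate
Point 2:
  φ: degrees = first 2 digits = 6, minutes = 31.998; 6 + 31.998/60 = 6.533300
  hemisphere S, so the sign is −
  Lon: degrees = first 3 digits = 95, minutes = 9.5052; 95 + 9.5052/60 = 95.158420
  E → positive
Point 3:
  Latitude: 9.901′ = 0.165017°; total 79.165017
  hemisphere S, so the sign is −
  λ: 54.825′ = 0.913750°; total 179.913750
  W → negative
Point 4:
  φ: 61 + 12.16/60 = 61.202667
  S ⇒ negate
  Longitude: 0 + 55.395/60 = 0.923250
  E → positive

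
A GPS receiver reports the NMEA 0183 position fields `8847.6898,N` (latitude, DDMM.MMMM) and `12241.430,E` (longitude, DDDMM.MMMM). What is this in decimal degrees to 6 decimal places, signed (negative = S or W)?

88.794830, 122.690500

φ: degrees = first 2 digits = 88, minutes = 47.6898; 88 + 47.6898/60 = 88.7948300
N → positive
Longitude: degrees = first 3 digits = 122, minutes = 41.43; 122 + 41.43/60 = 122.6905000
E ⇒ keep positive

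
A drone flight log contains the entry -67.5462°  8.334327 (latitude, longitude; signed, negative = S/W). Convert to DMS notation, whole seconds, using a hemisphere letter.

Latitude is negative → S; |value| = 67.546200
Lat: 0.546200° → 32.77200′; 0.77200 × 60 = 46.32″
λ: 0.334327° → 20.05962′; 0.05962 × 60 = 3.58″

67°32′46″ S, 8°20′4″ E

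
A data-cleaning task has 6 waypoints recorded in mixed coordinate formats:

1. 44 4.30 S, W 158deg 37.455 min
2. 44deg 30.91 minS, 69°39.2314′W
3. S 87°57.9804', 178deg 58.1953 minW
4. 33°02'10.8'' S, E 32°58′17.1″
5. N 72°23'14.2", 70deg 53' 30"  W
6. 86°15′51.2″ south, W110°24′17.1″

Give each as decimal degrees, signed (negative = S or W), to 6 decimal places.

1. -44.071667, -158.624250
2. -44.515167, -69.653857
3. -87.966340, -178.969922
4. -33.036333, 32.971417
5. 72.387278, -70.891667
6. -86.264222, -110.404750

Point 1:
  Latitude: 44 + 4.3/60 = 44.0716667
  S → negative
  λ: 158 + 37.455/60 = 158.6242500
  hemisphere W, so the sign is −
Point 2:
  φ: 44 + 30.91/60 = 44.5151667
  S ⇒ negate
  λ: 69 + 39.2314/60 = 69.6538567
  W → negative
Point 3:
  Lat: 57.9804′ = 0.966340°; total 87.9663400
  S → negative
  λ: 178 + 58.1953/60 = 178.9699217
  W → negative
Point 4:
  φ: 2′ + 10.8″ = 2.18000′; 33 + 2.18000/60 = 33.0363333
  S ⇒ negate
  Lon: 32 + 58/60 + 17.1/3600 = 32.9714167
  E ⇒ keep positive
Point 5:
  Lat: 72 + 23/60 + 14.2/3600 = 72.3872778
  N → positive
  Lon: 70 + 53/60 + 30/3600 = 70.8916667
  W → negative
Point 6:
  Latitude: 86° + 15/60 + 51.2/3600 = 86 + 0.250000 + 0.014222 = 86.2642222
  S ⇒ negate
  Lon: 24′ + 17.1″ = 24.28500′; 110 + 24.28500/60 = 110.4047500
  W ⇒ negate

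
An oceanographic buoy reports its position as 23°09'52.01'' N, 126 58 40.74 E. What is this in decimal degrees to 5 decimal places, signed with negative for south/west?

φ: 23 + 9/60 + 52.01/3600 = 23.164447
N → positive
Longitude: 58′ + 40.74″ = 58.67900′; 126 + 58.67900/60 = 126.977983
E ⇒ keep positive

23.16445, 126.97798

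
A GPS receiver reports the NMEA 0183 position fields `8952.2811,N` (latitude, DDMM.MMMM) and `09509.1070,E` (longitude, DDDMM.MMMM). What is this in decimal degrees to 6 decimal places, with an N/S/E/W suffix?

89.871352° N, 95.151783° E

φ: split at 2 digits → 89° and 52.2811′; 89 + 52.2811/60 = 89.8713517
Longitude: degrees = first 3 digits = 95, minutes = 9.107; 95 + 9.107/60 = 95.1517833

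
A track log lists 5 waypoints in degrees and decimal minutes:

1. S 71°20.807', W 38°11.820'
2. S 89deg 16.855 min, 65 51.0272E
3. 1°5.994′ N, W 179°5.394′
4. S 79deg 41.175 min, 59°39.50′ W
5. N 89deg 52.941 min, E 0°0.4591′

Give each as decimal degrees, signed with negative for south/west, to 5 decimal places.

1. -71.34678, -38.19700
2. -89.28092, 65.85045
3. 1.09990, -179.08990
4. -79.68625, -59.65833
5. 89.88235, 0.00765

Point 1:
  Latitude: 20.807′ = 0.346783°; total 71.346783
  S → negative
  Longitude: 38 + 11.82/60 = 38.197000
  hemisphere W, so the sign is −
Point 2:
  Latitude: 16.855′ = 0.280917°; total 89.280917
  S → negative
  Longitude: 65 + 51.0272/60 = 65.850453
  E → positive
Point 3:
  Latitude: 5.994′ = 0.099900°; total 1.099900
  N → positive
  λ: 5.394′ = 0.089900°; total 179.089900
  hemisphere W, so the sign is −
Point 4:
  Lat: 41.175′ = 0.686250°; total 79.686250
  S → negative
  Longitude: 39.5′ = 0.658333°; total 59.658333
  hemisphere W, so the sign is −
Point 5:
  φ: 89 + 52.941/60 = 89.882350
  N → positive
  λ: 0.4591′ = 0.007652°; total 0.007652
  E ⇒ keep positive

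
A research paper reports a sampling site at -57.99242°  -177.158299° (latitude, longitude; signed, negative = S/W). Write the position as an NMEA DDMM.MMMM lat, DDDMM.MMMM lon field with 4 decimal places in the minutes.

5759.5452,S / 17709.4979,W

Latitude is negative → S; |value| = 57.992420
φ: 57° + 0.992420 × 60 = 57° 59.545200′
Longitude is negative → W; |value| = 177.158299
Lon: fractional part 0.158299 → 9.497940 minutes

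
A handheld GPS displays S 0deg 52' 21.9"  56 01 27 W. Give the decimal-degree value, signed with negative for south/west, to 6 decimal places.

-0.872750, -56.024167

φ: 0 + 52/60 + 21.9/3600 = 0.8727500
S ⇒ negate
λ: 56° + 1/60 + 27/3600 = 56 + 0.016667 + 0.007500 = 56.0241667
hemisphere W, so the sign is −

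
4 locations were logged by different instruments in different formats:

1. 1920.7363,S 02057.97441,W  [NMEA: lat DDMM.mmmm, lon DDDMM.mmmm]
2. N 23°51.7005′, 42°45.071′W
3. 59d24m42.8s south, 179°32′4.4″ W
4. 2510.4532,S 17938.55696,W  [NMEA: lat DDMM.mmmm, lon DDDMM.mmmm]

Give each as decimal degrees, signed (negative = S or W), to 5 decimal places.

Point 1:
  Lat: degrees = first 2 digits = 19, minutes = 20.7363; 19 + 20.7363/60 = 19.345605
  hemisphere S, so the sign is −
  λ: split at 3 digits → 020° and 57.97441′; 20 + 57.97441/60 = 20.966240
  W ⇒ negate
Point 2:
  φ: 51.7005′ = 0.861675°; total 23.861675
  N → positive
  Lon: 42 + 45.071/60 = 42.751183
  hemisphere W, so the sign is −
Point 3:
  Latitude: 24′ + 42.8″ = 24.71333′; 59 + 24.71333/60 = 59.411889
  S ⇒ negate
  Longitude: 179° + 32/60 + 4.4/3600 = 179 + 0.533333 + 0.001222 = 179.534556
  hemisphere W, so the sign is −
Point 4:
  Lat: degrees = first 2 digits = 25, minutes = 10.4532; 25 + 10.4532/60 = 25.174220
  S → negative
  Longitude: degrees = first 3 digits = 179, minutes = 38.55696; 179 + 38.55696/60 = 179.642616
  W ⇒ negate

1. -19.34561, -20.96624
2. 23.86168, -42.75118
3. -59.41189, -179.53456
4. -25.17422, -179.64262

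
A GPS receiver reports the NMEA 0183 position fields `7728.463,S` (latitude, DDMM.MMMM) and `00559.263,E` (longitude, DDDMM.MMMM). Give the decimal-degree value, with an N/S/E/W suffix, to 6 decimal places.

φ: split at 2 digits → 77° and 28.463′; 77 + 28.463/60 = 77.4743833
Lon: split at 3 digits → 005° and 59.263′; 5 + 59.263/60 = 5.9877167

77.474383° S, 5.987717° E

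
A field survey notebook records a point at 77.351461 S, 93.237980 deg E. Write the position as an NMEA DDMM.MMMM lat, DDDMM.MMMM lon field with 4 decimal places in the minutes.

7721.0877,S / 09314.2788,E

Latitude: fractional part 0.351461 → 21.087660 minutes
Lon: 93° + 0.237980 × 60 = 93° 14.278800′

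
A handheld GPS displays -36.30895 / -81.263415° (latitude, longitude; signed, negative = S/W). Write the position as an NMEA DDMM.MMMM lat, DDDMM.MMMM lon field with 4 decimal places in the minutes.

Latitude is negative → S; |value| = 36.308950
φ: 36° + 0.308950 × 60 = 36° 18.537000′
Longitude is negative → W; |value| = 81.263415
Lon: 81° + 0.263415 × 60 = 81° 15.804900′

3618.5370,S / 08115.8049,W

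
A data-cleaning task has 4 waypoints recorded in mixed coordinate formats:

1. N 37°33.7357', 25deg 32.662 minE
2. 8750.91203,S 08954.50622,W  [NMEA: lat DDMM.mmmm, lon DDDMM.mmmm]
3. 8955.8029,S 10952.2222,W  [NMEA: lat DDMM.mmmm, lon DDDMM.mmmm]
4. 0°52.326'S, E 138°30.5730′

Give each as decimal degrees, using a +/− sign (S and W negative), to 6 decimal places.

1. 37.562262, 25.544367
2. -87.848534, -89.908437
3. -89.930048, -109.870370
4. -0.872100, 138.509550

Point 1:
  φ: 33.7357′ = 0.562262°; total 37.5622617
  N → positive
  λ: 25 + 32.662/60 = 25.5443667
  E ⇒ keep positive
Point 2:
  φ: degrees = first 2 digits = 87, minutes = 50.91203; 87 + 50.91203/60 = 87.8485338
  S ⇒ negate
  Longitude: degrees = first 3 digits = 89, minutes = 54.50622; 89 + 54.50622/60 = 89.9084370
  hemisphere W, so the sign is −
Point 3:
  Latitude: degrees = first 2 digits = 89, minutes = 55.8029; 89 + 55.8029/60 = 89.9300483
  hemisphere S, so the sign is −
  Longitude: split at 3 digits → 109° and 52.2222′; 109 + 52.2222/60 = 109.8703700
  hemisphere W, so the sign is −
Point 4:
  Lat: 52.326′ = 0.872100°; total 0.8721000
  S ⇒ negate
  λ: 138 + 30.573/60 = 138.5095500
  E ⇒ keep positive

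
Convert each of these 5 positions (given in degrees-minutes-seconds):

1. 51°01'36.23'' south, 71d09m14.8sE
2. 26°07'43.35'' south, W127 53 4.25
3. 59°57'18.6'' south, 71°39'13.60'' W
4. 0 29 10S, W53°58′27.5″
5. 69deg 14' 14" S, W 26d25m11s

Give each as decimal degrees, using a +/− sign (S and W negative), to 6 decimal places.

1. -51.026731, 71.154111
2. -26.128708, -127.884514
3. -59.955167, -71.653778
4. -0.486111, -53.974306
5. -69.237222, -26.419722

Point 1:
  φ: 1′ + 36.23″ = 1.60383′; 51 + 1.60383/60 = 51.0267306
  hemisphere S, so the sign is −
  Lon: 71 + 9/60 + 14.8/3600 = 71.1541111
  E ⇒ keep positive
Point 2:
  φ: 7′ + 43.35″ = 7.72250′; 26 + 7.72250/60 = 26.1287083
  S ⇒ negate
  λ: 53′ + 4.25″ = 53.07083′; 127 + 53.07083/60 = 127.8845139
  W ⇒ negate
Point 3:
  Lat: 59 + 57/60 + 18.6/3600 = 59.9551667
  S → negative
  λ: 39′ + 13.6″ = 39.22667′; 71 + 39.22667/60 = 71.6537778
  W ⇒ negate
Point 4:
  φ: 29′ + 10″ = 29.16667′; 0 + 29.16667/60 = 0.4861111
  S → negative
  Longitude: 53° + 58/60 + 27.5/3600 = 53 + 0.966667 + 0.007639 = 53.9743056
  W → negative
Point 5:
  Latitude: 14′ + 14″ = 14.23333′; 69 + 14.23333/60 = 69.2372222
  S → negative
  Lon: 25′ + 11″ = 25.18333′; 26 + 25.18333/60 = 26.4197222
  hemisphere W, so the sign is −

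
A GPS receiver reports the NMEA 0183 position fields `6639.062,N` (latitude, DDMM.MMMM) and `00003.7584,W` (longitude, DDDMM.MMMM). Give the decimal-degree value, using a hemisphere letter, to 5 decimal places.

66.65103° N, 0.06264° W

Lat: degrees = first 2 digits = 66, minutes = 39.062; 66 + 39.062/60 = 66.651033
λ: split at 3 digits → 000° and 3.7584′; 0 + 3.7584/60 = 0.062640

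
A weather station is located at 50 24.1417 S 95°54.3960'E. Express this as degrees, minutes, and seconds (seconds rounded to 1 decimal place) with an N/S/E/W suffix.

Latitude: fractional minutes 0.14170 × 60 = 8.502″
λ: fractional minutes 0.39600 × 60 = 23.760″

50°24′8.5″ S, 95°54′23.8″ E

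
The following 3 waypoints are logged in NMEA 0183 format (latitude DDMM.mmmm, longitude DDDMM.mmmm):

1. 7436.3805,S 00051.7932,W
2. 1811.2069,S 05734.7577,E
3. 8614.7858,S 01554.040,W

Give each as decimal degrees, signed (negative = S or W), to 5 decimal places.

Point 1:
  Lat: split at 2 digits → 74° and 36.3805′; 74 + 36.3805/60 = 74.606342
  S → negative
  Longitude: degrees = first 3 digits = 0, minutes = 51.7932; 0 + 51.7932/60 = 0.863220
  W ⇒ negate
Point 2:
  Latitude: degrees = first 2 digits = 18, minutes = 11.2069; 18 + 11.2069/60 = 18.186782
  hemisphere S, so the sign is −
  λ: split at 3 digits → 057° and 34.7577′; 57 + 34.7577/60 = 57.579295
  E → positive
Point 3:
  Lat: split at 2 digits → 86° and 14.7858′; 86 + 14.7858/60 = 86.246430
  S → negative
  Longitude: split at 3 digits → 015° and 54.04′; 15 + 54.04/60 = 15.900667
  hemisphere W, so the sign is −

1. -74.60634, -0.86322
2. -18.18678, 57.57930
3. -86.24643, -15.90067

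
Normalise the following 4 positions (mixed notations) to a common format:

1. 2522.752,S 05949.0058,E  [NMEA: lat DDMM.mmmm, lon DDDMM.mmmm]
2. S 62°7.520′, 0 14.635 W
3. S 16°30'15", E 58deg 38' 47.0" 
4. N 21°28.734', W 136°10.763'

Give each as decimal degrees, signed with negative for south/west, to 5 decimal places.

Point 1:
  φ: degrees = first 2 digits = 25, minutes = 22.752; 25 + 22.752/60 = 25.379200
  S → negative
  Longitude: split at 3 digits → 059° and 49.0058′; 59 + 49.0058/60 = 59.816763
  E ⇒ keep positive
Point 2:
  Lat: 62 + 7.52/60 = 62.125333
  S ⇒ negate
  Lon: 14.635′ = 0.243917°; total 0.243917
  W → negative
Point 3:
  φ: 16° + 30/60 + 15/3600 = 16 + 0.500000 + 0.004167 = 16.504167
  hemisphere S, so the sign is −
  λ: 58 + 38/60 + 47/3600 = 58.646389
  E → positive
Point 4:
  Latitude: 28.734′ = 0.478900°; total 21.478900
  N → positive
  Lon: 136 + 10.763/60 = 136.179383
  W ⇒ negate

1. -25.37920, 59.81676
2. -62.12533, -0.24392
3. -16.50417, 58.64639
4. 21.47890, -136.17938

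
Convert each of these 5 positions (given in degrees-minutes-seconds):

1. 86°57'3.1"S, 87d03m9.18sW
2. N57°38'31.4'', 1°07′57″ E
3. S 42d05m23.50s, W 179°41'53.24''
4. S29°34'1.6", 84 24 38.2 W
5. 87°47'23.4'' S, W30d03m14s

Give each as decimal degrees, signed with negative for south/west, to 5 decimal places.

Point 1:
  φ: 86 + 57/60 + 3.1/3600 = 86.950861
  hemisphere S, so the sign is −
  λ: 87° + 3/60 + 9.18/3600 = 87 + 0.050000 + 0.002550 = 87.052550
  W → negative
Point 2:
  Lat: 57 + 38/60 + 31.4/3600 = 57.642056
  N → positive
  Lon: 1 + 7/60 + 57/3600 = 1.132500
  E → positive
Point 3:
  φ: 5′ + 23.5″ = 5.39167′; 42 + 5.39167/60 = 42.089861
  S ⇒ negate
  Longitude: 179° + 41/60 + 53.24/3600 = 179 + 0.683333 + 0.014789 = 179.698122
  hemisphere W, so the sign is −
Point 4:
  Latitude: 29° + 34/60 + 1.6/3600 = 29 + 0.566667 + 0.000444 = 29.567111
  S ⇒ negate
  Lon: 24′ + 38.2″ = 24.63667′; 84 + 24.63667/60 = 84.410611
  W ⇒ negate
Point 5:
  Latitude: 87° + 47/60 + 23.4/3600 = 87 + 0.783333 + 0.006500 = 87.789833
  hemisphere S, so the sign is −
  Lon: 30 + 3/60 + 14/3600 = 30.053889
  hemisphere W, so the sign is −

1. -86.95086, -87.05255
2. 57.64206, 1.13250
3. -42.08986, -179.69812
4. -29.56711, -84.41061
5. -87.78983, -30.05389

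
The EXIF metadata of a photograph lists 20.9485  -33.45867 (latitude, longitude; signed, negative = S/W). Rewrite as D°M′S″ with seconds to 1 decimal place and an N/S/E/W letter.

20°56′54.6″ N, 33°27′31.2″ W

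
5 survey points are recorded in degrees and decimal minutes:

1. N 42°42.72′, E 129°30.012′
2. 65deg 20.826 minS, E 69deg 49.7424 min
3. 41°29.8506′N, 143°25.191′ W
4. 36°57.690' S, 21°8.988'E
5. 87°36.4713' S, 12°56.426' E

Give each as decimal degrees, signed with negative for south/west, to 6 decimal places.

Point 1:
  Latitude: 42.72′ = 0.712000°; total 42.7120000
  N → positive
  Longitude: 30.012′ = 0.500200°; total 129.5002000
  E → positive
Point 2:
  Latitude: 65 + 20.826/60 = 65.3471000
  S → negative
  Longitude: 49.7424′ = 0.829040°; total 69.8290400
  E → positive
Point 3:
  Latitude: 41 + 29.8506/60 = 41.4975100
  N → positive
  Lon: 143 + 25.191/60 = 143.4198500
  W → negative
Point 4:
  Lat: 57.69′ = 0.961500°; total 36.9615000
  S ⇒ negate
  λ: 8.988′ = 0.149800°; total 21.1498000
  E → positive
Point 5:
  Latitude: 87 + 36.4713/60 = 87.6078550
  S ⇒ negate
  Lon: 56.426′ = 0.940433°; total 12.9404333
  E → positive

1. 42.712000, 129.500200
2. -65.347100, 69.829040
3. 41.497510, -143.419850
4. -36.961500, 21.149800
5. -87.607855, 12.940433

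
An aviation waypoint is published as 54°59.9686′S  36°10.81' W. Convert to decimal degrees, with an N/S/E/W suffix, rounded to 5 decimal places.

54.99948° S, 36.18017° W

Lat: 59.9686′ = 0.999477°; total 54.999477
λ: 10.81′ = 0.180167°; total 36.180167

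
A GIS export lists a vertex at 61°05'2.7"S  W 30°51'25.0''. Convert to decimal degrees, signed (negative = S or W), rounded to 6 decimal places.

-61.084083, -30.856944

Lat: 61° + 5/60 + 2.7/3600 = 61 + 0.083333 + 0.000750 = 61.0840833
S ⇒ negate
λ: 51′ + 25″ = 51.41667′; 30 + 51.41667/60 = 30.8569444
W ⇒ negate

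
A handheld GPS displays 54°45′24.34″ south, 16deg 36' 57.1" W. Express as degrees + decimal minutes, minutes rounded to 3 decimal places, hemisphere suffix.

54° 45.406′ S, 16° 36.952′ W

Latitude: 45 + 24.34/60 = 45.40567′
Longitude: 36 + 57.1/60 = 36.95167′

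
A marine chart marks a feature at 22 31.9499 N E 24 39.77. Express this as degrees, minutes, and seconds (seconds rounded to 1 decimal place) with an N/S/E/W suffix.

22°31′57.0″ N, 24°39′46.2″ E

φ: 31.94990′ → 31′ and 0.94990 × 60 = 56.994″
Longitude: 39.77000′ → 39′ and 0.77000 × 60 = 46.200″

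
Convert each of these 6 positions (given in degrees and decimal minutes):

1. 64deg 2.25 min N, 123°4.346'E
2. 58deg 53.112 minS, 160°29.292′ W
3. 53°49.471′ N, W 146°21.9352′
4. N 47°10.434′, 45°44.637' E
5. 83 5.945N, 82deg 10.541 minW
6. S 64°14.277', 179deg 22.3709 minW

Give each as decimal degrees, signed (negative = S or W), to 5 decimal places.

1. 64.03750, 123.07243
2. -58.88520, -160.48820
3. 53.82452, -146.36559
4. 47.17390, 45.74395
5. 83.09908, -82.17568
6. -64.23795, -179.37285

Point 1:
  Latitude: 64 + 2.25/60 = 64.037500
  N → positive
  λ: 4.346′ = 0.072433°; total 123.072433
  E → positive
Point 2:
  φ: 53.112′ = 0.885200°; total 58.885200
  hemisphere S, so the sign is −
  Lon: 160 + 29.292/60 = 160.488200
  W ⇒ negate
Point 3:
  φ: 49.471′ = 0.824517°; total 53.824517
  N ⇒ keep positive
  Longitude: 21.9352′ = 0.365587°; total 146.365587
  hemisphere W, so the sign is −
Point 4:
  φ: 47 + 10.434/60 = 47.173900
  N → positive
  λ: 45 + 44.637/60 = 45.743950
  E → positive
Point 5:
  Latitude: 5.945′ = 0.099083°; total 83.099083
  N → positive
  λ: 10.541′ = 0.175683°; total 82.175683
  W ⇒ negate
Point 6:
  φ: 64 + 14.277/60 = 64.237950
  S → negative
  λ: 22.3709′ = 0.372848°; total 179.372848
  W ⇒ negate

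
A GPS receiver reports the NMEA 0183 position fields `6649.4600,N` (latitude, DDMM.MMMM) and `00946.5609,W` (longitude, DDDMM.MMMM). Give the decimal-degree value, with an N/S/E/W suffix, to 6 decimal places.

Lat: degrees = first 2 digits = 66, minutes = 49.46; 66 + 49.46/60 = 66.8243333
Lon: degrees = first 3 digits = 9, minutes = 46.5609; 9 + 46.5609/60 = 9.7760150

66.824333° N, 9.776015° W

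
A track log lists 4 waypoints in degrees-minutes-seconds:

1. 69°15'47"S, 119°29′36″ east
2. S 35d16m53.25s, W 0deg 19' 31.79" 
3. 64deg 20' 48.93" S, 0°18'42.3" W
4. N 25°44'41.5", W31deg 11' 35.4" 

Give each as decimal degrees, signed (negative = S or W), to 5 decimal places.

Point 1:
  Lat: 69 + 15/60 + 47/3600 = 69.263056
  S → negative
  Longitude: 119° + 29/60 + 36/3600 = 119 + 0.483333 + 0.010000 = 119.493333
  E ⇒ keep positive
Point 2:
  φ: 35 + 16/60 + 53.25/3600 = 35.281458
  S → negative
  λ: 0° + 19/60 + 31.79/3600 = 0 + 0.316667 + 0.008831 = 0.325497
  W ⇒ negate
Point 3:
  φ: 20′ + 48.93″ = 20.81550′; 64 + 20.81550/60 = 64.346925
  hemisphere S, so the sign is −
  Lon: 0° + 18/60 + 42.3/3600 = 0 + 0.300000 + 0.011750 = 0.311750
  W ⇒ negate
Point 4:
  φ: 44′ + 41.5″ = 44.69167′; 25 + 44.69167/60 = 25.744861
  N ⇒ keep positive
  Lon: 31° + 11/60 + 35.4/3600 = 31 + 0.183333 + 0.009833 = 31.193167
  W → negative

1. -69.26306, 119.49333
2. -35.28146, -0.32550
3. -64.34693, -0.31175
4. 25.74486, -31.19317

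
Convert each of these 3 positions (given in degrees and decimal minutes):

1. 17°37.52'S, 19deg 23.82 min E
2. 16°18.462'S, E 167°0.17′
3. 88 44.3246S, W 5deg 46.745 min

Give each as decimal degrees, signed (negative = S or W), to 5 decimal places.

1. -17.62533, 19.39700
2. -16.30770, 167.00283
3. -88.73874, -5.77908

Point 1:
  φ: 37.52′ = 0.625333°; total 17.625333
  S → negative
  λ: 19 + 23.82/60 = 19.397000
  E ⇒ keep positive
Point 2:
  Lat: 16 + 18.462/60 = 16.307700
  hemisphere S, so the sign is −
  λ: 167 + 0.17/60 = 167.002833
  E → positive
Point 3:
  Latitude: 88 + 44.3246/60 = 88.738743
  hemisphere S, so the sign is −
  Lon: 5 + 46.745/60 = 5.779083
  W → negative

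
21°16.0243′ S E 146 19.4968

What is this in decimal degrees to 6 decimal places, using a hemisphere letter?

φ: 16.0243′ = 0.267072°; total 21.2670717
Longitude: 19.4968′ = 0.324947°; total 146.3249467

21.267072° S, 146.324947° E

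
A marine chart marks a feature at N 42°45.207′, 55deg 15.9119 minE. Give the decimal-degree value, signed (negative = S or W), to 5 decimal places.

Lat: 45.207′ = 0.753450°; total 42.753450
N ⇒ keep positive
λ: 55 + 15.9119/60 = 55.265198
E ⇒ keep positive

42.75345, 55.26520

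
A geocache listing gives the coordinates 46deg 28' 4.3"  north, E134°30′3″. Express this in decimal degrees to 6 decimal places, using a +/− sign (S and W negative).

Latitude: 46° + 28/60 + 4.3/3600 = 46 + 0.466667 + 0.001194 = 46.4678611
N ⇒ keep positive
Lon: 134 + 30/60 + 3/3600 = 134.5008333
E ⇒ keep positive

46.467861, 134.500833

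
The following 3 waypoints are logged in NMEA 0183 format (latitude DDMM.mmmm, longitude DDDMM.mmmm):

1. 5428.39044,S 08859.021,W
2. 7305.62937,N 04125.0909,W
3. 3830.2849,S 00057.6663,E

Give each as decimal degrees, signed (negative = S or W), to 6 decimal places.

Point 1:
  φ: split at 2 digits → 54° and 28.39044′; 54 + 28.39044/60 = 54.4731740
  hemisphere S, so the sign is −
  Lon: degrees = first 3 digits = 88, minutes = 59.021; 88 + 59.021/60 = 88.9836833
  hemisphere W, so the sign is −
Point 2:
  Latitude: split at 2 digits → 73° and 5.62937′; 73 + 5.62937/60 = 73.0938228
  N ⇒ keep positive
  λ: split at 3 digits → 041° and 25.0909′; 41 + 25.0909/60 = 41.4181817
  W ⇒ negate
Point 3:
  Latitude: split at 2 digits → 38° and 30.2849′; 38 + 30.2849/60 = 38.5047483
  S → negative
  Longitude: split at 3 digits → 000° and 57.6663′; 0 + 57.6663/60 = 0.9611050
  E ⇒ keep positive

1. -54.473174, -88.983683
2. 73.093823, -41.418182
3. -38.504748, 0.961105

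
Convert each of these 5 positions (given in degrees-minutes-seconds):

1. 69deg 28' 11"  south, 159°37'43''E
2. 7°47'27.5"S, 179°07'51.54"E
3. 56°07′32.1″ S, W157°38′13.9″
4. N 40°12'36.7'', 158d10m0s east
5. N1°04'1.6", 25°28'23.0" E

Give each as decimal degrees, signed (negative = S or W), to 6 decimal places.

Point 1:
  φ: 28′ + 11″ = 28.18333′; 69 + 28.18333/60 = 69.4697222
  hemisphere S, so the sign is −
  Longitude: 159° + 37/60 + 43/3600 = 159 + 0.616667 + 0.011944 = 159.6286111
  E → positive
Point 2:
  Lat: 7° + 47/60 + 27.5/3600 = 7 + 0.783333 + 0.007639 = 7.7909722
  S ⇒ negate
  Lon: 179 + 7/60 + 51.54/3600 = 179.1309833
  E ⇒ keep positive
Point 3:
  φ: 56 + 7/60 + 32.1/3600 = 56.1255833
  S → negative
  λ: 38′ + 13.9″ = 38.23167′; 157 + 38.23167/60 = 157.6371944
  W ⇒ negate
Point 4:
  Lat: 40° + 12/60 + 36.7/3600 = 40 + 0.200000 + 0.010194 = 40.2101944
  N → positive
  Lon: 10′ + 0″ = 10.00000′; 158 + 10.00000/60 = 158.1666667
  E ⇒ keep positive
Point 5:
  Lat: 1° + 4/60 + 1.6/3600 = 1 + 0.066667 + 0.000444 = 1.0671111
  N → positive
  Longitude: 25 + 28/60 + 23/3600 = 25.4730556
  E ⇒ keep positive

1. -69.469722, 159.628611
2. -7.790972, 179.130983
3. -56.125583, -157.637194
4. 40.210194, 158.166667
5. 1.067111, 25.473056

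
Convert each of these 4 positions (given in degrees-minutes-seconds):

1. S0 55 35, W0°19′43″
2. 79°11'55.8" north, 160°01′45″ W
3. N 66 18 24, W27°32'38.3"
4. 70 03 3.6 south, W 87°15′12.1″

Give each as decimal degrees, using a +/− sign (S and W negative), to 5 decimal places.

Point 1:
  φ: 0 + 55/60 + 35/3600 = 0.926389
  hemisphere S, so the sign is −
  Longitude: 0° + 19/60 + 43/3600 = 0 + 0.316667 + 0.011944 = 0.328611
  W → negative
Point 2:
  φ: 79 + 11/60 + 55.8/3600 = 79.198833
  N → positive
  Lon: 160° + 1/60 + 45/3600 = 160 + 0.016667 + 0.012500 = 160.029167
  W ⇒ negate
Point 3:
  Lat: 66° + 18/60 + 24/3600 = 66 + 0.300000 + 0.006667 = 66.306667
  N → positive
  Longitude: 32′ + 38.3″ = 32.63833′; 27 + 32.63833/60 = 27.543972
  W ⇒ negate
Point 4:
  Latitude: 3′ + 3.6″ = 3.06000′; 70 + 3.06000/60 = 70.051000
  S ⇒ negate
  Lon: 15′ + 12.1″ = 15.20167′; 87 + 15.20167/60 = 87.253361
  W ⇒ negate

1. -0.92639, -0.32861
2. 79.19883, -160.02917
3. 66.30667, -27.54397
4. -70.05100, -87.25336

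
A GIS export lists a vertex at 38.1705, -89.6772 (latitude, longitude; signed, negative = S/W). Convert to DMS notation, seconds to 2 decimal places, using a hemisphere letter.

38°10′13.80″ N, 89°40′37.92″ W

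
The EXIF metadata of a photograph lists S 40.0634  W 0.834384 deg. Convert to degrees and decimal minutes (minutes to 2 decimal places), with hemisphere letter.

φ: minutes = (40.063400 − 40) × 60 = 3.8040
Lon: 0° + 0.834384 × 60 = 0° 50.0630′

40° 3.80′ S, 0° 50.06′ W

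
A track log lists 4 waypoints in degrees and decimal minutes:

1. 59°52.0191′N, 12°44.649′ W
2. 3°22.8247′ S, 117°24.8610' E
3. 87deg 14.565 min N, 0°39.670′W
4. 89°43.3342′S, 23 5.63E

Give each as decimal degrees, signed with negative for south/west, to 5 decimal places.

1. 59.86699, -12.74415
2. -3.38041, 117.41435
3. 87.24275, -0.66117
4. -89.72224, 23.09383

Point 1:
  φ: 52.0191′ = 0.866985°; total 59.866985
  N ⇒ keep positive
  Longitude: 12 + 44.649/60 = 12.744150
  W → negative
Point 2:
  φ: 3 + 22.8247/60 = 3.380412
  S → negative
  Longitude: 117 + 24.861/60 = 117.414350
  E → positive
Point 3:
  φ: 87 + 14.565/60 = 87.242750
  N → positive
  λ: 0 + 39.67/60 = 0.661167
  W ⇒ negate
Point 4:
  Latitude: 89 + 43.3342/60 = 89.722237
  S ⇒ negate
  Lon: 23 + 5.63/60 = 23.093833
  E ⇒ keep positive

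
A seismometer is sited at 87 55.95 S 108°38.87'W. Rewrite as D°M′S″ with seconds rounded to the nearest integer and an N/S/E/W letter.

Lat: fractional minutes 0.95000 × 60 = 57.00″
Lon: fractional minutes 0.87000 × 60 = 52.20″

87°55′57″ S, 108°38′52″ W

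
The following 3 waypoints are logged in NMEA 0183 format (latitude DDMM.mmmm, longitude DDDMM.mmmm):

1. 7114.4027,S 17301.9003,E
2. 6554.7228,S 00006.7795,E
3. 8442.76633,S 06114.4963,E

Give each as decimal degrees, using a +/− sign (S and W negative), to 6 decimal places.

1. -71.240045, 173.031672
2. -65.912047, 0.112992
3. -84.712772, 61.241605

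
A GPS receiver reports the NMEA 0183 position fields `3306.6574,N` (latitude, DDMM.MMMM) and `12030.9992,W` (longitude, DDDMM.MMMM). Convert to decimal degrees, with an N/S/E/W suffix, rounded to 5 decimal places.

33.11096° N, 120.51665° W

Lat: split at 2 digits → 33° and 6.6574′; 33 + 6.6574/60 = 33.110957
λ: split at 3 digits → 120° and 30.9992′; 120 + 30.9992/60 = 120.516653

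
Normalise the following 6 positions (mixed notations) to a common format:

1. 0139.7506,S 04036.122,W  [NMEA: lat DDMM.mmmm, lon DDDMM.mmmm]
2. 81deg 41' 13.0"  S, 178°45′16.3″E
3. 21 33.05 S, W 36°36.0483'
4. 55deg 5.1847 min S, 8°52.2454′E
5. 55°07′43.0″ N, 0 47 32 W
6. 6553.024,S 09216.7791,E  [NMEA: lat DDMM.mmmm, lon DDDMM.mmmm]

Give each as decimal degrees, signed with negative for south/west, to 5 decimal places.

1. -1.66251, -40.60203
2. -81.68694, 178.75453
3. -21.55083, -36.60081
4. -55.08641, 8.87076
5. 55.12861, -0.79222
6. -65.88373, 92.27965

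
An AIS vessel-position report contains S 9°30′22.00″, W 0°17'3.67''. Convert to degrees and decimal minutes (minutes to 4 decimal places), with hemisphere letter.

9° 30.3667′ S, 0° 17.0612′ W

Latitude: 30 + 22/60 = 30.366667′
Longitude: seconds/60 = 0.06117; minutes = 17 + 0.06117 = 17.061167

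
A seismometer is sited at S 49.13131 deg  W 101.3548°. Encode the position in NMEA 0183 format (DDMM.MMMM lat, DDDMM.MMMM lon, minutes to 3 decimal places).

4907.879,S / 10121.288,W

Latitude: fractional part 0.131310 → 7.87860 minutes
Lon: 101° + 0.354800 × 60 = 101° 21.28800′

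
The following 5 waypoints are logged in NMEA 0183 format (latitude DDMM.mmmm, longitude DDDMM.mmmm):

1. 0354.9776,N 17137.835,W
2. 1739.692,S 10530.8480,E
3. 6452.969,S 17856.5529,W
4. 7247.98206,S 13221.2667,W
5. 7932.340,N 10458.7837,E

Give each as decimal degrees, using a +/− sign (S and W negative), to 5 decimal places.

Point 1:
  Latitude: degrees = first 2 digits = 3, minutes = 54.9776; 3 + 54.9776/60 = 3.916293
  N → positive
  λ: split at 3 digits → 171° and 37.835′; 171 + 37.835/60 = 171.630583
  hemisphere W, so the sign is −
Point 2:
  φ: split at 2 digits → 17° and 39.692′; 17 + 39.692/60 = 17.661533
  S ⇒ negate
  Longitude: degrees = first 3 digits = 105, minutes = 30.848; 105 + 30.848/60 = 105.514133
  E ⇒ keep positive
Point 3:
  φ: degrees = first 2 digits = 64, minutes = 52.969; 64 + 52.969/60 = 64.882817
  S → negative
  Longitude: split at 3 digits → 178° and 56.5529′; 178 + 56.5529/60 = 178.942548
  hemisphere W, so the sign is −
Point 4:
  Lat: degrees = first 2 digits = 72, minutes = 47.98206; 72 + 47.98206/60 = 72.799701
  S ⇒ negate
  λ: split at 3 digits → 132° and 21.2667′; 132 + 21.2667/60 = 132.354445
  hemisphere W, so the sign is −
Point 5:
  Latitude: degrees = first 2 digits = 79, minutes = 32.34; 79 + 32.34/60 = 79.539000
  N → positive
  λ: degrees = first 3 digits = 104, minutes = 58.7837; 104 + 58.7837/60 = 104.979728
  E → positive

1. 3.91629, -171.63058
2. -17.66153, 105.51413
3. -64.88282, -178.94255
4. -72.79970, -132.35445
5. 79.53900, 104.97973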